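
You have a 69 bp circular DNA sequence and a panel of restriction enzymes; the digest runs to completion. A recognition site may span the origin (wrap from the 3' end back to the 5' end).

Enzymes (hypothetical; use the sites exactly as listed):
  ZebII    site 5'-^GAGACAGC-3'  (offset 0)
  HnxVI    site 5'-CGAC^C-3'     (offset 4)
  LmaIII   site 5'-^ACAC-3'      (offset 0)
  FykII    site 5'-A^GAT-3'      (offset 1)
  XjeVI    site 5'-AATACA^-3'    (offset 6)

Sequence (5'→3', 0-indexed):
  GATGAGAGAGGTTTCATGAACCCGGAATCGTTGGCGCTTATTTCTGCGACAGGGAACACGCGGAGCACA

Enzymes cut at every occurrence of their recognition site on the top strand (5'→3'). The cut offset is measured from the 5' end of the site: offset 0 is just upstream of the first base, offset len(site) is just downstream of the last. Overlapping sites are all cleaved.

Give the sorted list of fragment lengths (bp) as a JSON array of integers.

[14,55]

Per-enzyme occurrences:
  ZebII (GAGACAGC, off=0): no sites
  HnxVI (CGACC, off=4): no sites
  LmaIII ACAC/0: at [55] ⇒ [55]
  FykII AGAT/1: at [68] ⇒ [0]
  XjeVI (AATACA, off=6): no sites

All cut coordinates (distinct, sorted): [0, 55]

Fragment lengths:
  0→55: 55 bp
  55→0 (wrap): 69-55+0 = 14 bp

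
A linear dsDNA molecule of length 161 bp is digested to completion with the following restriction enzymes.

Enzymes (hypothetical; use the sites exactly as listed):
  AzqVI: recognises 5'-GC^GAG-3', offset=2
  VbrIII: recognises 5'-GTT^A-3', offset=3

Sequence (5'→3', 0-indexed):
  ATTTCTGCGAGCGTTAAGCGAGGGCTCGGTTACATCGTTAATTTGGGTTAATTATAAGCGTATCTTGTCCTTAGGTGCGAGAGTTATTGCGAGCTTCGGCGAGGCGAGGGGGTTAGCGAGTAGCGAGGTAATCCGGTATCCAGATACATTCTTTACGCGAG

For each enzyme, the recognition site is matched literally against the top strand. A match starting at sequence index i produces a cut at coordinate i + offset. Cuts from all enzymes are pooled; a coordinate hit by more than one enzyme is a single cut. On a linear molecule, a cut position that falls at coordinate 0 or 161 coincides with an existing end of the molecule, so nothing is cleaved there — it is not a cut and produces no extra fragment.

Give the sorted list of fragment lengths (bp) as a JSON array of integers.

[3,3,4,5,5,7,7,7,8,8,9,10,10,12,29,34]

Site scan:
  AzqVI GCGAG/2: at [6, 17, 76, 88, 98, 103, 115, 122, 156] ⇒ [8, 19, 78, 90, 100, 105, 117, 124, 158]
  VbrIII GTTA/3: at [12, 28, 36, 46, 82, 111] ⇒ [15, 31, 39, 49, 85, 114]

Pooled cuts: [8, 15, 19, 31, 39, 49, 78, 85, 90, 100, 105, 114, 117, 124, 158]

Fragment lengths:
  [0,8): 8 bp
  [8,15): 7 bp
  [15,19): 4 bp
  [19,31): 12 bp
  [31,39): 8 bp
  [39,49): 10 bp
  [49,78): 29 bp
  [78,85): 7 bp
  [85,90): 5 bp
  [90,100): 10 bp
  [100,105): 5 bp
  [105,114): 9 bp
  [114,117): 3 bp
  [117,124): 7 bp
  [124,158): 34 bp
  [158,161): 3 bp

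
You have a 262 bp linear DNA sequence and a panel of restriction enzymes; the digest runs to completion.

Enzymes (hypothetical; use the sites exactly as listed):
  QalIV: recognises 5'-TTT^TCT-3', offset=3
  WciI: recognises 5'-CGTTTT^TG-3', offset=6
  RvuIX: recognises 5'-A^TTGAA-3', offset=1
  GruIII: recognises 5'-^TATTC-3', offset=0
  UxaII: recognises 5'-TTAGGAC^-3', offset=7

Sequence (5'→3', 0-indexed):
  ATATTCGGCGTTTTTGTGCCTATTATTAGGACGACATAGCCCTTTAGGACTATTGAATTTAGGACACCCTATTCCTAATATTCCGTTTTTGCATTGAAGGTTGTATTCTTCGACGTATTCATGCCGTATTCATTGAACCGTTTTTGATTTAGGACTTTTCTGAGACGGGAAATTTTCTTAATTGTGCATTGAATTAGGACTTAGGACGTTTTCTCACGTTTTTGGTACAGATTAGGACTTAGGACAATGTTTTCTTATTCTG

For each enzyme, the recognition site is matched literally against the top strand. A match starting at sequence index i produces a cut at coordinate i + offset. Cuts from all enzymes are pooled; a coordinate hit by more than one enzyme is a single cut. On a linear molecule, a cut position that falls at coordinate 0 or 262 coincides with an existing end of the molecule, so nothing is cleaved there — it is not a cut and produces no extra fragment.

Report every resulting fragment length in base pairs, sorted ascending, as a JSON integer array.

[1,2,3,3,4,4,4,6,7,7,7,7,9,10,11,11,11,11,12,12,12,13,13,13,16,17,18,18]

Scan for sites:
  QalIV (TTTTCT, off=3): starts [155, 172, 208, 249] → cuts [158, 175, 211, 252]
  WciI (CGTTTTTG, off=6): starts [8, 83, 138, 216] → cuts [14, 89, 144, 222]
  RvuIX (ATTGAA, off=1): starts [51, 92, 131, 187] → cuts [52, 93, 132, 188]
  GruIII (TATTC, off=0): starts [1, 69, 78, 103, 115, 126, 255] → cuts [1, 69, 78, 103, 115, 126, 255]
  UxaII (TTAGGAC, off=7): starts [25, 43, 58, 148, 193, 200, 231, 238] → cuts [32, 50, 65, 155, 200, 207, 238, 245]

Pooled cuts: [1, 14, 32, 50, 52, 65, 69, 78, 89, 93, 103, 115, 126, 132, 144, 155, 158, 175, 188, 200, 207, 211, 222, 238, 245, 252, 255]

Fragments:
  [0,1): 1 bp
  [1,14): 13 bp
  [14,32): 18 bp
  [32,50): 18 bp
  [50,52): 2 bp
  [52,65): 13 bp
  [65,69): 4 bp
  [69,78): 9 bp
  [78,89): 11 bp
  [89,93): 4 bp
  [93,103): 10 bp
  [103,115): 12 bp
  [115,126): 11 bp
  [126,132): 6 bp
  [132,144): 12 bp
  [144,155): 11 bp
  [155,158): 3 bp
  [158,175): 17 bp
  [175,188): 13 bp
  [188,200): 12 bp
  [200,207): 7 bp
  [207,211): 4 bp
  [211,222): 11 bp
  [222,238): 16 bp
  [238,245): 7 bp
  [245,252): 7 bp
  [252,255): 3 bp
  [255,262): 7 bp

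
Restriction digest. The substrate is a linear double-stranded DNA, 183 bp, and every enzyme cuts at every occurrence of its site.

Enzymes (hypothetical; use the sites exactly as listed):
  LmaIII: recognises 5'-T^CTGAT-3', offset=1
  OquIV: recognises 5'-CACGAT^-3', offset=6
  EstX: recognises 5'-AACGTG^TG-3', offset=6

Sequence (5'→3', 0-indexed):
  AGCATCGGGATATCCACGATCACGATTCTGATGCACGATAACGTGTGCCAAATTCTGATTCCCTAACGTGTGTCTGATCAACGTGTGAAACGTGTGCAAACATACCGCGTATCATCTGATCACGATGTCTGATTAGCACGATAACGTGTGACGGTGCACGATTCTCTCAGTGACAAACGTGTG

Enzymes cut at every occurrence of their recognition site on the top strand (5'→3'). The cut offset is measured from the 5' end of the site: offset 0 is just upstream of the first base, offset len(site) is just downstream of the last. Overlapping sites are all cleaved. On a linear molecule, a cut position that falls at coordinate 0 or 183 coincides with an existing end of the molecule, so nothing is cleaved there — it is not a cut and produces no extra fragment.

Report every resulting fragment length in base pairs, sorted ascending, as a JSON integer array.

Per-enzyme occurrences:
  LmaIII (TCTGAT, off=1): starts [26, 53, 72, 114, 127] → cuts [27, 54, 73, 115, 128]
  OquIV (CACGAT, off=6): starts [14, 20, 33, 120, 136, 156] → cuts [20, 26, 39, 126, 142, 162]
  EstX (AACGTGTG, off=6): starts [39, 64, 79, 88, 142, 175] → cuts [45, 70, 85, 94, 148, 181]

All cut coordinates (distinct, sorted): [20, 26, 27, 39, 45, 54, 70, 73, 85, 94, 115, 126, 128, 142, 148, 162, 181]

Fragment lengths:
  [0,20): 20 bp
  [20,26): 6 bp
  [26,27): 1 bp
  [27,39): 12 bp
  [39,45): 6 bp
  [45,54): 9 bp
  [54,70): 16 bp
  [70,73): 3 bp
  [73,85): 12 bp
  [85,94): 9 bp
  [94,115): 21 bp
  [115,126): 11 bp
  [126,128): 2 bp
  [128,142): 14 bp
  [142,148): 6 bp
  [148,162): 14 bp
  [162,181): 19 bp
  [181,183): 2 bp

[1,2,2,3,6,6,6,9,9,11,12,12,14,14,16,19,20,21]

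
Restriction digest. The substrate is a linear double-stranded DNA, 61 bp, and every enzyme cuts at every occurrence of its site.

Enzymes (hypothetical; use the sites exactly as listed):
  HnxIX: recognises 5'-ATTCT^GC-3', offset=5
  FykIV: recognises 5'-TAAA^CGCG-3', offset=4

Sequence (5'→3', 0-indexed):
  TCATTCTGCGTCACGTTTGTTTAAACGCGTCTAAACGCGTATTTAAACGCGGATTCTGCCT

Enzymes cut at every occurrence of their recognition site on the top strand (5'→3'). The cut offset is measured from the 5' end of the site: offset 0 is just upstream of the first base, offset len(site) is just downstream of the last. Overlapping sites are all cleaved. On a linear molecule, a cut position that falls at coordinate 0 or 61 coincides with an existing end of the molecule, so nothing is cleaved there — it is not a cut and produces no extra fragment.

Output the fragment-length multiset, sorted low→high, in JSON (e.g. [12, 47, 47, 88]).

[4,7,10,10,12,18]

Site scan:
  HnxIX (ATTCTGC, off=5): starts [2, 52] → cuts [7, 57]
  FykIV (TAAACGCG, off=4): starts [21, 31, 43] → cuts [25, 35, 47]

All cut coordinates (distinct, sorted): [7, 25, 35, 47, 57]

Fragments:
  [0,7): 7 bp
  [7,25): 18 bp
  [25,35): 10 bp
  [35,47): 12 bp
  [47,57): 10 bp
  [57,61): 4 bp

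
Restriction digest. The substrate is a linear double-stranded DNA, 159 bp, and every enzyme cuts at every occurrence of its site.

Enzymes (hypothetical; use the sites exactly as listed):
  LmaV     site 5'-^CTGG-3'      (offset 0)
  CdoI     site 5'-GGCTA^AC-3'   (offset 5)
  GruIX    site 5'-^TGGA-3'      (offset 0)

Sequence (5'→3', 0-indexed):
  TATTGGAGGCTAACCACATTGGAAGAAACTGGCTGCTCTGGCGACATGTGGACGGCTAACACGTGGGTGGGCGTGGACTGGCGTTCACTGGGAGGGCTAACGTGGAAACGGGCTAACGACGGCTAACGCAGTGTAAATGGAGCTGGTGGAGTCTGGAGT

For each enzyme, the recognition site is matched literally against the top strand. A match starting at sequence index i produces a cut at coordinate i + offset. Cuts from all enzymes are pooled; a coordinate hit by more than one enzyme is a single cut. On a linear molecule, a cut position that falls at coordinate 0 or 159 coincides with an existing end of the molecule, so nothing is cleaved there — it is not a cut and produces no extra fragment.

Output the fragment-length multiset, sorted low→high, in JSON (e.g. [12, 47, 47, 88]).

[1,3,3,4,4,5,6,6,7,9,9,9,10,10,10,11,12,12,13,15]

Per-enzyme occurrences:
  LmaV (CTGG, off=0): starts [28, 37, 77, 87, 142, 152] → cuts [28, 37, 77, 87, 142, 152]
  CdoI (GGCTAAC, off=5): starts [7, 53, 94, 110, 120] → cuts [12, 58, 99, 115, 125]
  GruIX (TGGA, off=0): starts [3, 19, 48, 73, 102, 137, 146, 153] → cuts [3, 19, 48, 73, 102, 137, 146, 153]

All cut coordinates (distinct, sorted): [3, 12, 19, 28, 37, 48, 58, 73, 77, 87, 99, 102, 115, 125, 137, 142, 146, 152, 153]

Fragments:
  [0,3): 3 bp
  [3,12): 9 bp
  [12,19): 7 bp
  [19,28): 9 bp
  [28,37): 9 bp
  [37,48): 11 bp
  [48,58): 10 bp
  [58,73): 15 bp
  [73,77): 4 bp
  [77,87): 10 bp
  [87,99): 12 bp
  [99,102): 3 bp
  [102,115): 13 bp
  [115,125): 10 bp
  [125,137): 12 bp
  [137,142): 5 bp
  [142,146): 4 bp
  [146,152): 6 bp
  [152,153): 1 bp
  [153,159): 6 bp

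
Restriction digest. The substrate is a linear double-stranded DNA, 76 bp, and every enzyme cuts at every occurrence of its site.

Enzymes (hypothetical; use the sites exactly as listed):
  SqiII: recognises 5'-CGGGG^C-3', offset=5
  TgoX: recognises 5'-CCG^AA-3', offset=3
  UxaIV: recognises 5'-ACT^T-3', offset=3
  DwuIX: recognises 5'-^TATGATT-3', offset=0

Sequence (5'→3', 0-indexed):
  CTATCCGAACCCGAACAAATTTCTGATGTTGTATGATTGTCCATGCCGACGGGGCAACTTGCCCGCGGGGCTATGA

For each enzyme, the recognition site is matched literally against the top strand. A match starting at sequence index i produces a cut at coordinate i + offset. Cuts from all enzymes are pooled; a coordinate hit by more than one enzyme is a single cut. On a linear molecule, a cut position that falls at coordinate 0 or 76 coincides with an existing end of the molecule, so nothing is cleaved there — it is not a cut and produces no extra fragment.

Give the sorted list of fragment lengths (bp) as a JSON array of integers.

[5,6,6,7,11,18,23]

Site scan:
  SqiII (CGGGGC, off=5): starts [49, 65] → cuts [54, 70]
  TgoX (CCGAA, off=3): starts [4, 10] → cuts [7, 13]
  UxaIV (ACTT, off=3): starts [56] → cuts [59]
  DwuIX (TATGATT, off=0): starts [31] → cuts [31]

All cut coordinates (distinct, sorted): [7, 13, 31, 54, 59, 70]

Fragment lengths:
  [0,7): 7 bp
  [7,13): 6 bp
  [13,31): 18 bp
  [31,54): 23 bp
  [54,59): 5 bp
  [59,70): 11 bp
  [70,76): 6 bp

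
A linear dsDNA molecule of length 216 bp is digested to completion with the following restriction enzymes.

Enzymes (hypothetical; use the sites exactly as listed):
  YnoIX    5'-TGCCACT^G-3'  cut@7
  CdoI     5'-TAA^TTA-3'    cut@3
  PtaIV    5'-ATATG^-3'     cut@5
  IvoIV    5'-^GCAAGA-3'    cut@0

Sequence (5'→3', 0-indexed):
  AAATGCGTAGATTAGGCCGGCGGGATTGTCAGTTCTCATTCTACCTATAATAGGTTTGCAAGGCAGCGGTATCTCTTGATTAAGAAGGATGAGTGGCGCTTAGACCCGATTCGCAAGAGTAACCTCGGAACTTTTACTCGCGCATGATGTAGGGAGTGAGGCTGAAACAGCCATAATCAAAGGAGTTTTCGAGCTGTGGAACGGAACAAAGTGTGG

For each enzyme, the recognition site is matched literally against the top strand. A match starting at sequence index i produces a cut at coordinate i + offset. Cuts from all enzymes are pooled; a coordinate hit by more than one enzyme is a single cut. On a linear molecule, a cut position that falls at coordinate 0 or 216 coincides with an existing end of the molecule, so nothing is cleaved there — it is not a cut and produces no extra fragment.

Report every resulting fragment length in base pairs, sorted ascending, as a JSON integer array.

[104,112]

Per-enzyme occurrences:
  YnoIX (TGCCACTG, off=7): no sites
  CdoI (TAATTA, off=3): no sites
  PtaIV (ATATG, off=5): no sites
  IvoIV (GCAAGA, off=0): starts [112] → cuts [112]

All cut coordinates (distinct, sorted): [112]

Fragments:
  [0,112): 112 bp
  [112,216): 104 bp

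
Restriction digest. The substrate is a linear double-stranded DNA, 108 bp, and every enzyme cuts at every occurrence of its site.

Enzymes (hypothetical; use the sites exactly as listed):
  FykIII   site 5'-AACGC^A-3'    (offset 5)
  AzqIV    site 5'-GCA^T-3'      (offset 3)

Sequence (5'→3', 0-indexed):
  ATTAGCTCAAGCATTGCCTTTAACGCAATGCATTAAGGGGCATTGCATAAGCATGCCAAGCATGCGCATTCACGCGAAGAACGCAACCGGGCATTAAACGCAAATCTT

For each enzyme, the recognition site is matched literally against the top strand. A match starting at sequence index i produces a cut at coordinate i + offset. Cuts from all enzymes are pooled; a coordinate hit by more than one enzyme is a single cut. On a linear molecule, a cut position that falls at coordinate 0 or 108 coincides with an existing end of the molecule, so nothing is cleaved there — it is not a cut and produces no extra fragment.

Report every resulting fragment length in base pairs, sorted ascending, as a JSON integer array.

[5,6,6,6,7,8,9,9,10,13,13,16]

Per-enzyme occurrences:
  FykIII AACGCA/5: at [21, 79, 96] ⇒ [26, 84, 101]
  AzqIV GCAT/3: at [10, 29, 39, 44, 50, 59, 65, 90] ⇒ [13, 32, 42, 47, 53, 62, 68, 93]

All cut coordinates (distinct, sorted): [13, 26, 32, 42, 47, 53, 62, 68, 84, 93, 101]

Fragments:
  [0,13): 13 bp
  [13,26): 13 bp
  [26,32): 6 bp
  [32,42): 10 bp
  [42,47): 5 bp
  [47,53): 6 bp
  [53,62): 9 bp
  [62,68): 6 bp
  [68,84): 16 bp
  [84,93): 9 bp
  [93,101): 8 bp
  [101,108): 7 bp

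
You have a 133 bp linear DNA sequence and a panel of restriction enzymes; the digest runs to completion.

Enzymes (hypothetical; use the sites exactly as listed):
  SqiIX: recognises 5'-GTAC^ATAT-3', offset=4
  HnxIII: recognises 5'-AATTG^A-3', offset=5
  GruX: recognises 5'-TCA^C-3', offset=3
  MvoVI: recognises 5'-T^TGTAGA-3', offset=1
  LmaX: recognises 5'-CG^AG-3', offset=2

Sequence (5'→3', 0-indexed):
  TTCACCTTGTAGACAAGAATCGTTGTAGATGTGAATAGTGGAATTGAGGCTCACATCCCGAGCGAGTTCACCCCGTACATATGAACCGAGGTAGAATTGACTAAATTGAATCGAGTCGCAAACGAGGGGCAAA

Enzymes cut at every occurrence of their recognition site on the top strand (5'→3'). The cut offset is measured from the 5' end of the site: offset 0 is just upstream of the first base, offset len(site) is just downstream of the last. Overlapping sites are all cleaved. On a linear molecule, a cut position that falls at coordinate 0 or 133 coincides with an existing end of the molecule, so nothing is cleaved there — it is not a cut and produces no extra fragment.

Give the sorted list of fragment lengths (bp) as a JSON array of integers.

[3,4,4,5,6,7,7,8,9,9,10,11,11,16,23]

Scan for sites:
  SqiIX GTACATAT/4: at [74] ⇒ [78]
  HnxIII AATTGA/5: at [41, 94, 103] ⇒ [46, 99, 108]
  GruX TCAC/3: at [1, 50, 67] ⇒ [4, 53, 70]
  MvoVI TTGTAGA/1: at [6, 22] ⇒ [7, 23]
  LmaX CGAG/2: at [58, 62, 86, 111, 122] ⇒ [60, 64, 88, 113, 124]

Pooled cuts: [4, 7, 23, 46, 53, 60, 64, 70, 78, 88, 99, 108, 113, 124]

Fragments:
  [0,4): 4 bp
  [4,7): 3 bp
  [7,23): 16 bp
  [23,46): 23 bp
  [46,53): 7 bp
  [53,60): 7 bp
  [60,64): 4 bp
  [64,70): 6 bp
  [70,78): 8 bp
  [78,88): 10 bp
  [88,99): 11 bp
  [99,108): 9 bp
  [108,113): 5 bp
  [113,124): 11 bp
  [124,133): 9 bp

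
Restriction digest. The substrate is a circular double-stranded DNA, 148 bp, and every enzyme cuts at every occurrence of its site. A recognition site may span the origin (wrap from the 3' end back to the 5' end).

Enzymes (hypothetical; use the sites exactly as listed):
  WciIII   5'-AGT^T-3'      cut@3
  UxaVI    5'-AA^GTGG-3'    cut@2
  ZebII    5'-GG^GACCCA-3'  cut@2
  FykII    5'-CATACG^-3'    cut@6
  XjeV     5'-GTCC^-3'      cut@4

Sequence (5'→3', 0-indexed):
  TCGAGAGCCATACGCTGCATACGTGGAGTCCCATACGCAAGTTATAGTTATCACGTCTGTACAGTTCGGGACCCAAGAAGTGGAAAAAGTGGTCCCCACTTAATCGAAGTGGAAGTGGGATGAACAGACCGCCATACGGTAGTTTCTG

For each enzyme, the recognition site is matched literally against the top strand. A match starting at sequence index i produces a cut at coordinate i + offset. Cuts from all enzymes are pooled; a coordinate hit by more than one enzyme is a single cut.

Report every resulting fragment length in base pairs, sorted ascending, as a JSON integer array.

Scan for sites:
  WciIII (AGTT, off=3): starts [39, 45, 62, 140] → cuts [42, 48, 65, 143]
  UxaVI (AAGTGG, off=2): starts [77, 86, 106, 112] → cuts [79, 88, 108, 114]
  ZebII (GGGACCCA, off=2): starts [67] → cuts [69]
  FykII (CATACG, off=6): starts [8, 17, 31, 132] → cuts [14, 23, 37, 138]
  XjeV (GTCC, off=4): starts [27, 91] → cuts [31, 95]

Pooled cuts: [14, 23, 31, 37, 42, 48, 65, 69, 79, 88, 95, 108, 114, 138, 143]

Fragment lengths:
  14→23: 9 bp
  23→31: 8 bp
  31→37: 6 bp
  37→42: 5 bp
  42→48: 6 bp
  48→65: 17 bp
  65→69: 4 bp
  69→79: 10 bp
  79→88: 9 bp
  88→95: 7 bp
  95→108: 13 bp
  108→114: 6 bp
  114→138: 24 bp
  138→143: 5 bp
  143→14 (wrap): 148-143+14 = 19 bp

[4,5,5,6,6,6,7,8,9,9,10,13,17,19,24]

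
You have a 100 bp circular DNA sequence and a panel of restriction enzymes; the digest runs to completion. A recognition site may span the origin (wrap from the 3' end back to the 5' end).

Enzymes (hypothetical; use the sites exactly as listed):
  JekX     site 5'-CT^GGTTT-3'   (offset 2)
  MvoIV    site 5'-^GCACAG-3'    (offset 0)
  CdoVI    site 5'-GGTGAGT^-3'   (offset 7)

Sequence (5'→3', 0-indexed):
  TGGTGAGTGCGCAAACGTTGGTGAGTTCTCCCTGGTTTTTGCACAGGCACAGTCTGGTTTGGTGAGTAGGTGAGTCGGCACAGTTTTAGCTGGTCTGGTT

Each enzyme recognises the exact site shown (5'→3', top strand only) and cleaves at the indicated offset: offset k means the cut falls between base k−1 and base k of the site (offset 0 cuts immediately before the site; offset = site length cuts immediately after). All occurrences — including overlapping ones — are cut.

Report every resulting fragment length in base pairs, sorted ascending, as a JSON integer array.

[2,6,7,7,8,9,12,12,18,19]

Scan for sites:
  JekX (CTGGTTT, off=2): starts [31, 53, 94] → cuts [33, 55, 96]
  MvoIV (GCACAG, off=0): starts [40, 46, 77] → cuts [40, 46, 77]
  CdoVI (GGTGAGT, off=7): starts [1, 19, 60, 68] → cuts [8, 26, 67, 75]

All cut coordinates (distinct, sorted): [8, 26, 33, 40, 46, 55, 67, 75, 77, 96]

Fragments:
  8→26: 18 bp
  26→33: 7 bp
  33→40: 7 bp
  40→46: 6 bp
  46→55: 9 bp
  55→67: 12 bp
  67→75: 8 bp
  75→77: 2 bp
  77→96: 19 bp
  96→8 (wrap): 100-96+8 = 12 bp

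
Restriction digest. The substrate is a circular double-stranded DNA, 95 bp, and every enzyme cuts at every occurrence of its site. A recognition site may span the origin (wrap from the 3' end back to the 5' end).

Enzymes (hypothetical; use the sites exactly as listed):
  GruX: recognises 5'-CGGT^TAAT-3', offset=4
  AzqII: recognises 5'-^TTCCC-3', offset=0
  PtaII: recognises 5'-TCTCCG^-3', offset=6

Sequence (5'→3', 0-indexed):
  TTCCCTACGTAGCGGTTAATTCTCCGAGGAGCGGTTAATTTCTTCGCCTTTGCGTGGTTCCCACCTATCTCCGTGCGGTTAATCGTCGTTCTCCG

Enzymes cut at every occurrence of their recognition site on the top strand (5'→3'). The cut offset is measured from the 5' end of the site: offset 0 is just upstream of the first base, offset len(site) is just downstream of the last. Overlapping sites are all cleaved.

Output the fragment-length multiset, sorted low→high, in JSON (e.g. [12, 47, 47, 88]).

[6,9,10,16,16,16,22]

Site scan:
  GruX (CGGTTAAT, off=4): starts [12, 31, 75] → cuts [16, 35, 79]
  AzqII (TTCCC, off=0): starts [0, 57] → cuts [0, 57]
  PtaII (TCTCCG, off=6): starts [20, 67, 89] → cuts [0, 26, 73]

All cut coordinates (distinct, sorted): [0, 16, 26, 35, 57, 73, 79]

Fragment lengths:
  0→16: 16 bp
  16→26: 10 bp
  26→35: 9 bp
  35→57: 22 bp
  57→73: 16 bp
  73→79: 6 bp
  79→0 (wrap): 95-79+0 = 16 bp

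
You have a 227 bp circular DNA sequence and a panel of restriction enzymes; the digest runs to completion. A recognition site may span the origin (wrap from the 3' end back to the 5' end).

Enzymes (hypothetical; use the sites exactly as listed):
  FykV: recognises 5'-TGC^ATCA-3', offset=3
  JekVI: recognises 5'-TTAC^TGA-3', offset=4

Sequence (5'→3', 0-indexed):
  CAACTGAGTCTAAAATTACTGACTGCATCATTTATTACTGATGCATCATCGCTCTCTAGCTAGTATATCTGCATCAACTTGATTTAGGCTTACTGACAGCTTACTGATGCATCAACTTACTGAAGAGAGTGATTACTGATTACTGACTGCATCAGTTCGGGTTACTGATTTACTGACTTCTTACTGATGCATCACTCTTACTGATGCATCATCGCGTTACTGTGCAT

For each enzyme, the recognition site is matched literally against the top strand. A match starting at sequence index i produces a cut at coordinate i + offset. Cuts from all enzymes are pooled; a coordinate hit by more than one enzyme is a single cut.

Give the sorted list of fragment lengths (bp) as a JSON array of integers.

Site scan:
  FykV TGCATCA/3: at [23, 41, 69, 107, 147, 187, 204, 222] ⇒ [26, 44, 72, 110, 150, 190, 207, 225]
  JekVI TTACTGA/4: at [15, 34, 89, 100, 116, 132, 139, 161, 169, 180, 197] ⇒ [19, 38, 93, 104, 120, 136, 143, 165, 173, 184, 201]

Pooled cuts: [19, 26, 38, 44, 72, 93, 104, 110, 120, 136, 143, 150, 165, 173, 184, 190, 201, 207, 225]

Fragments:
  19→26: 7 bp
  26→38: 12 bp
  38→44: 6 bp
  44→72: 28 bp
  72→93: 21 bp
  93→104: 11 bp
  104→110: 6 bp
  110→120: 10 bp
  120→136: 16 bp
  136→143: 7 bp
  143→150: 7 bp
  150→165: 15 bp
  165→173: 8 bp
  173→184: 11 bp
  184→190: 6 bp
  190→201: 11 bp
  201→207: 6 bp
  207→225: 18 bp
  225→19 (wrap): 227-225+19 = 21 bp

[6,6,6,6,7,7,7,8,10,11,11,11,12,15,16,18,21,21,28]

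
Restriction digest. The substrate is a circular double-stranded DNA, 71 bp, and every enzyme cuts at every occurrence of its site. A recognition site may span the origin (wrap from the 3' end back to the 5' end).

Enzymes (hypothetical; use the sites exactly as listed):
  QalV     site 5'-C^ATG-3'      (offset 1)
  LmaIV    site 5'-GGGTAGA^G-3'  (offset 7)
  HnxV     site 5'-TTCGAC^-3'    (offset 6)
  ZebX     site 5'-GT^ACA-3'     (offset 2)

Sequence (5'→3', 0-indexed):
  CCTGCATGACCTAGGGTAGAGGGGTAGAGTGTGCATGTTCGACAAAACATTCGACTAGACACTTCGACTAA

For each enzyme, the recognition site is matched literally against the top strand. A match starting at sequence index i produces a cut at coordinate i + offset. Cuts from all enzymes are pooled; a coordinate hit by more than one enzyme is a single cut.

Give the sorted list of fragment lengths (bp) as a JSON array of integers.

[6,8,8,9,12,13,15]

Site scan:
  QalV CATG/1: at [4, 33] ⇒ [5, 34]
  LmaIV GGGTAGAG/7: at [13, 21] ⇒ [20, 28]
  HnxV TTCGAC/6: at [37, 49, 62] ⇒ [43, 55, 68]
  ZebX (GTACA, off=2): no sites

All cut coordinates (distinct, sorted): [5, 20, 28, 34, 43, 55, 68]

Fragment lengths:
  5→20: 15 bp
  20→28: 8 bp
  28→34: 6 bp
  34→43: 9 bp
  43→55: 12 bp
  55→68: 13 bp
  68→5 (wrap): 71-68+5 = 8 bp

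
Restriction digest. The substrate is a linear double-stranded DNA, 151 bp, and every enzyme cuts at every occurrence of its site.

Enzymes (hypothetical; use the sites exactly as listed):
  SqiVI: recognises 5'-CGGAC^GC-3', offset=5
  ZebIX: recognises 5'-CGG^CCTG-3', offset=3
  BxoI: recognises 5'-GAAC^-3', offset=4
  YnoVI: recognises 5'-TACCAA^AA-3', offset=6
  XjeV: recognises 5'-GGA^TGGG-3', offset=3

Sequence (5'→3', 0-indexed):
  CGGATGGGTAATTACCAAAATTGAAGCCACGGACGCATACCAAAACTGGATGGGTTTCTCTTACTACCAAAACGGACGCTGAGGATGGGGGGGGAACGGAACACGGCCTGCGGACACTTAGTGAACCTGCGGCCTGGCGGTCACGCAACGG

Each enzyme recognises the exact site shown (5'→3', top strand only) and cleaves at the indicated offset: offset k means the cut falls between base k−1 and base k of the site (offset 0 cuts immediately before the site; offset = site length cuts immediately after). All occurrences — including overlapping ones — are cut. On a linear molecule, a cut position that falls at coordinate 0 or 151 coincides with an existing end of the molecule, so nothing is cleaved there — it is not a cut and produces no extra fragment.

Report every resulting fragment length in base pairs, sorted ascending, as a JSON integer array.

Scan for sites:
  SqiVI (CGGACGC, off=5): starts [29, 72] → cuts [34, 77]
  ZebIX (CGGCCTG, off=3): starts [103, 129] → cuts [106, 132]
  BxoI (GAAC, off=4): starts [93, 98, 122] → cuts [97, 102, 126]
  YnoVI (TACCAAAA, off=6): starts [12, 37, 64] → cuts [18, 43, 70]
  XjeV (GGATGGG, off=3): starts [1, 47, 82] → cuts [4, 50, 85]

All cut coordinates (distinct, sorted): [4, 18, 34, 43, 50, 70, 77, 85, 97, 102, 106, 126, 132]

Fragments:
  [0,4): 4 bp
  [4,18): 14 bp
  [18,34): 16 bp
  [34,43): 9 bp
  [43,50): 7 bp
  [50,70): 20 bp
  [70,77): 7 bp
  [77,85): 8 bp
  [85,97): 12 bp
  [97,102): 5 bp
  [102,106): 4 bp
  [106,126): 20 bp
  [126,132): 6 bp
  [132,151): 19 bp

[4,4,5,6,7,7,8,9,12,14,16,19,20,20]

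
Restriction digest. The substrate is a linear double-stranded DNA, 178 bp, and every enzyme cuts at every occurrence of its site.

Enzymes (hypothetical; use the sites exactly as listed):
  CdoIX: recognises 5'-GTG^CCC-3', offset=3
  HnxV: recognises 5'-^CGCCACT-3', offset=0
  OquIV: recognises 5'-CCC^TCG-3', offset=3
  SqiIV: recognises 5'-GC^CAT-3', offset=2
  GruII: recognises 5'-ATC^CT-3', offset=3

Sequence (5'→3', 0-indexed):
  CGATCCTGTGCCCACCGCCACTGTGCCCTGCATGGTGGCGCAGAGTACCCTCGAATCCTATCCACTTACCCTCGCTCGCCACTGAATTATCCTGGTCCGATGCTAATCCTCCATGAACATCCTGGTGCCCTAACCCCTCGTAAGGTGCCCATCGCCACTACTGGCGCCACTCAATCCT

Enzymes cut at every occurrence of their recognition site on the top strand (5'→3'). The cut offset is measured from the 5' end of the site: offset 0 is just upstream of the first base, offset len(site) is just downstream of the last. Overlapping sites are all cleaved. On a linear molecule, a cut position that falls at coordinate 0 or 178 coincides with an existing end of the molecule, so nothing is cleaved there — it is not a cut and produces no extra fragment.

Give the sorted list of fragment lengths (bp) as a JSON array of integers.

Per-enzyme occurrences:
  CdoIX (GTGCCC, off=3): starts [7, 22, 124, 144] → cuts [10, 25, 127, 147]
  HnxV (CGCCACT, off=0): starts [15, 76, 152, 164] → cuts [15, 76, 152, 164]
  OquIV (CCCTCG, off=3): starts [47, 68, 134] → cuts [50, 71, 137]
  SqiIV (GCCAT, off=2): no sites
  GruII (ATCCT, off=3): starts [2, 54, 88, 105, 118, 173] → cuts [5, 57, 91, 108, 121, 176]

All cut coordinates (distinct, sorted): [5, 10, 15, 25, 50, 57, 71, 76, 91, 108, 121, 127, 137, 147, 152, 164, 176]

Fragment lengths:
  [0,5): 5 bp
  [5,10): 5 bp
  [10,15): 5 bp
  [15,25): 10 bp
  [25,50): 25 bp
  [50,57): 7 bp
  [57,71): 14 bp
  [71,76): 5 bp
  [76,91): 15 bp
  [91,108): 17 bp
  [108,121): 13 bp
  [121,127): 6 bp
  [127,137): 10 bp
  [137,147): 10 bp
  [147,152): 5 bp
  [152,164): 12 bp
  [164,176): 12 bp
  [176,178): 2 bp

[2,5,5,5,5,5,6,7,10,10,10,12,12,13,14,15,17,25]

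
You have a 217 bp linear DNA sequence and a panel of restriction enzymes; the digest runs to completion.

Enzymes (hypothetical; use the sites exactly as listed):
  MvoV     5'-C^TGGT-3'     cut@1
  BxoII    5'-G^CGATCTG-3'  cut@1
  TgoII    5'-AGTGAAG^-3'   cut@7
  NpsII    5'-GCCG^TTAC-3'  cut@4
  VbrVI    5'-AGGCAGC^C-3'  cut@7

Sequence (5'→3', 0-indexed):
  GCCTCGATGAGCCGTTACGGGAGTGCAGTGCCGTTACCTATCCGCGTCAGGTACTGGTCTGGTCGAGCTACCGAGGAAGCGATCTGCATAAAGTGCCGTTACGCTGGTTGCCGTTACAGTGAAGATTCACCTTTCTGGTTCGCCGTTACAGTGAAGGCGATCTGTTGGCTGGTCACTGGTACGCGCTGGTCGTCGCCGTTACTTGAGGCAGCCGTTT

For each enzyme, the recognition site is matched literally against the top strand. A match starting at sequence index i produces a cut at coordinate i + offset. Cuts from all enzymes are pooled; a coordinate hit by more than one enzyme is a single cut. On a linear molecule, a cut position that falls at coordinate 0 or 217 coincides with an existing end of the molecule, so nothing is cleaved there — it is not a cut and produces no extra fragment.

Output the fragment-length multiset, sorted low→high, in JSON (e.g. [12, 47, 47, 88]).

[1,5,5,6,7,9,10,10,11,11,11,12,12,14,14,19,19,20,21]

Scan for sites:
  MvoV CTGGT/1: at [53, 58, 103, 134, 168, 175, 185] ⇒ [54, 59, 104, 135, 169, 176, 186]
  BxoII GCGATCTG/1: at [78, 156] ⇒ [79, 157]
  TgoII AGTGAAG/7: at [117, 149] ⇒ [124, 156]
  NpsII GCCGTTAC/4: at [10, 29, 94, 109, 141, 194] ⇒ [14, 33, 98, 113, 145, 198]
  VbrVI AGGCAGCC/7: at [205] ⇒ [212]

All cut coordinates (distinct, sorted): [14, 33, 54, 59, 79, 98, 104, 113, 124, 135, 145, 156, 157, 169, 176, 186, 198, 212]

Fragment lengths:
  [0,14): 14 bp
  [14,33): 19 bp
  [33,54): 21 bp
  [54,59): 5 bp
  [59,79): 20 bp
  [79,98): 19 bp
  [98,104): 6 bp
  [104,113): 9 bp
  [113,124): 11 bp
  [124,135): 11 bp
  [135,145): 10 bp
  [145,156): 11 bp
  [156,157): 1 bp
  [157,169): 12 bp
  [169,176): 7 bp
  [176,186): 10 bp
  [186,198): 12 bp
  [198,212): 14 bp
  [212,217): 5 bp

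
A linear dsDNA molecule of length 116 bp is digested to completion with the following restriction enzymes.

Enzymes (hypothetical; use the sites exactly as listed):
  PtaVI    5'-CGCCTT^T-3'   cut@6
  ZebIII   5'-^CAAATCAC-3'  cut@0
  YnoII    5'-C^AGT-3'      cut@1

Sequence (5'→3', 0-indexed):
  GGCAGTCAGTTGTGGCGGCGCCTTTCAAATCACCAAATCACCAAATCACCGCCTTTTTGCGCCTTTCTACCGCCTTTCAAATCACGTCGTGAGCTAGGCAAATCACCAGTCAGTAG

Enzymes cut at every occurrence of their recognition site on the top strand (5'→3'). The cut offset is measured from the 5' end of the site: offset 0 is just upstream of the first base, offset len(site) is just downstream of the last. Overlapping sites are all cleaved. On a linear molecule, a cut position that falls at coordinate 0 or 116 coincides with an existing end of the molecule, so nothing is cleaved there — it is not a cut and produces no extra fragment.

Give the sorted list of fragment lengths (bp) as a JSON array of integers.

Per-enzyme occurrences:
  PtaVI (CGCCTTT, off=6): starts [18, 49, 59, 70] → cuts [24, 55, 65, 76]
  ZebIII (CAAATCAC, off=0): starts [25, 33, 41, 77, 98] → cuts [25, 33, 41, 77, 98]
  YnoII (CAGT, off=1): starts [2, 6, 106, 110] → cuts [3, 7, 107, 111]

All cut coordinates (distinct, sorted): [3, 7, 24, 25, 33, 41, 55, 65, 76, 77, 98, 107, 111]

Fragments:
  [0,3): 3 bp
  [3,7): 4 bp
  [7,24): 17 bp
  [24,25): 1 bp
  [25,33): 8 bp
  [33,41): 8 bp
  [41,55): 14 bp
  [55,65): 10 bp
  [65,76): 11 bp
  [76,77): 1 bp
  [77,98): 21 bp
  [98,107): 9 bp
  [107,111): 4 bp
  [111,116): 5 bp

[1,1,3,4,4,5,8,8,9,10,11,14,17,21]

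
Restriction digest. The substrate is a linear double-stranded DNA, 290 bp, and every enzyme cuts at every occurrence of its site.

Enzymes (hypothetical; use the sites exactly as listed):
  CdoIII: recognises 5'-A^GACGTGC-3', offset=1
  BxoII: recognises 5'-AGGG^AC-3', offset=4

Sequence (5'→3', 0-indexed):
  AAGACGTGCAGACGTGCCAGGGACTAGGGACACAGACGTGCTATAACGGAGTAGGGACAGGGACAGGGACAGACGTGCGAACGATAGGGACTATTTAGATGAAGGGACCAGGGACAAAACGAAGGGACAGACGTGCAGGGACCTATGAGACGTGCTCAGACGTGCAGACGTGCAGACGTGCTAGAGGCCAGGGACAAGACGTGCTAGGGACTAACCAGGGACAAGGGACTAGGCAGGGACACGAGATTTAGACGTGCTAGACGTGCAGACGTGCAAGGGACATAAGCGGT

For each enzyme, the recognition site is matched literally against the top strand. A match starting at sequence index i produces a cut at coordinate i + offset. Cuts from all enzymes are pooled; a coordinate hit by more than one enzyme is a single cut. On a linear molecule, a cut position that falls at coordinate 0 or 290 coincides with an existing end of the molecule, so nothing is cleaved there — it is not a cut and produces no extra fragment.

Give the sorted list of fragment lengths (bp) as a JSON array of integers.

Per-enzyme occurrences:
  CdoIII (AGACGTGC, off=1): starts [1, 9, 33, 70, 128, 147, 157, 165, 173, 196, 249, 258, 266] → cuts [2, 10, 34, 71, 129, 148, 158, 166, 174, 197, 250, 259, 267]
  BxoII (AGGGAC, off=4): starts [18, 25, 52, 58, 64, 85, 102, 109, 122, 136, 189, 205, 216, 223, 234, 275] → cuts [22, 29, 56, 62, 68, 89, 106, 113, 126, 140, 193, 209, 220, 227, 238, 279]

Pooled cuts: [2, 10, 22, 29, 34, 56, 62, 68, 71, 89, 106, 113, 126, 129, 140, 148, 158, 166, 174, 193, 197, 209, 220, 227, 238, 250, 259, 267, 279]

Fragment lengths:
  [0,2): 2 bp
  [2,10): 8 bp
  [10,22): 12 bp
  [22,29): 7 bp
  [29,34): 5 bp
  [34,56): 22 bp
  [56,62): 6 bp
  [62,68): 6 bp
  [68,71): 3 bp
  [71,89): 18 bp
  [89,106): 17 bp
  [106,113): 7 bp
  [113,126): 13 bp
  [126,129): 3 bp
  [129,140): 11 bp
  [140,148): 8 bp
  [148,158): 10 bp
  [158,166): 8 bp
  [166,174): 8 bp
  [174,193): 19 bp
  [193,197): 4 bp
  [197,209): 12 bp
  [209,220): 11 bp
  [220,227): 7 bp
  [227,238): 11 bp
  [238,250): 12 bp
  [250,259): 9 bp
  [259,267): 8 bp
  [267,279): 12 bp
  [279,290): 11 bp

[2,3,3,4,5,6,6,7,7,7,8,8,8,8,8,9,10,11,11,11,11,12,12,12,12,13,17,18,19,22]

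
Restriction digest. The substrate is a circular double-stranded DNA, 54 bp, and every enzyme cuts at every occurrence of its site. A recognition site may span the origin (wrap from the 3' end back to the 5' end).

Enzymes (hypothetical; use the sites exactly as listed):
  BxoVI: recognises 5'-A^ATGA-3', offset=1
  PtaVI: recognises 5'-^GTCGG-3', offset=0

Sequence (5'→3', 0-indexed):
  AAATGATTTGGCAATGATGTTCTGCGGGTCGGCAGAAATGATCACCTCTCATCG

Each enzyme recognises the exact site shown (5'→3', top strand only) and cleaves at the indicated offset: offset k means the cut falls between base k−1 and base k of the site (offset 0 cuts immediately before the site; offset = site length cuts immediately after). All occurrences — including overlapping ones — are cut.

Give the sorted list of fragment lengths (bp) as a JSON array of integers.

[10,11,14,19]

Scan for sites:
  BxoVI AATGA/1: at [1, 12, 36] ⇒ [2, 13, 37]
  PtaVI GTCGG/0: at [27] ⇒ [27]

All cut coordinates (distinct, sorted): [2, 13, 27, 37]

Fragments:
  2→13: 11 bp
  13→27: 14 bp
  27→37: 10 bp
  37→2 (wrap): 54-37+2 = 19 bp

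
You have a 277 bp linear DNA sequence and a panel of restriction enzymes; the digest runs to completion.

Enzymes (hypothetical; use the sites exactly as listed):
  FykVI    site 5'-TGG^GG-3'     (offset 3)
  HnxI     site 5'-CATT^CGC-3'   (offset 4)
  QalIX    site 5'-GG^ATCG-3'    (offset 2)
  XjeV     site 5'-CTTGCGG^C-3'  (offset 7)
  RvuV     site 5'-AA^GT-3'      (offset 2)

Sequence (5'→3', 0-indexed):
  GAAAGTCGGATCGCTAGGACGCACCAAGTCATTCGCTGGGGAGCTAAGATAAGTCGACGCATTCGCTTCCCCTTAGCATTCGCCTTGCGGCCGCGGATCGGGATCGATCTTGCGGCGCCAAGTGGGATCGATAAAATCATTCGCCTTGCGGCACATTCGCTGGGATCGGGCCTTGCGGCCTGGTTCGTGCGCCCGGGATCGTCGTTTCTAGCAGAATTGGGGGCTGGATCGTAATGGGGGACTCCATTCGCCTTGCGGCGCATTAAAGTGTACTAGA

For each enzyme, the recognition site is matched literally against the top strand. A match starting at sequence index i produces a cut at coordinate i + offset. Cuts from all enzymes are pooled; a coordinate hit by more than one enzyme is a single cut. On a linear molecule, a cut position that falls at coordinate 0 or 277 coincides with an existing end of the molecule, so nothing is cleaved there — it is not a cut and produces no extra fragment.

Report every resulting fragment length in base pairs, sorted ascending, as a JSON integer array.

Scan for sites:
  FykVI TGGGG/3: at [36, 217, 234] ⇒ [39, 220, 237]
  HnxI CATTCGC/4: at [29, 59, 76, 137, 153, 244] ⇒ [33, 63, 80, 141, 157, 248]
  QalIX GGATCG/2: at [7, 94, 100, 124, 162, 195, 225] ⇒ [9, 96, 102, 126, 164, 197, 227]
  XjeV CTTGCGGC/7: at [83, 108, 144, 171, 251] ⇒ [90, 115, 151, 178, 258]
  RvuV AAGT/2: at [2, 25, 50, 119, 265] ⇒ [4, 27, 52, 121, 267]

All cut coordinates (distinct, sorted): [4, 9, 27, 33, 39, 52, 63, 80, 90, 96, 102, 115, 121, 126, 141, 151, 157, 164, 178, 197, 220, 227, 237, 248, 258, 267]

Fragments:
  [0,4): 4 bp
  [4,9): 5 bp
  [9,27): 18 bp
  [27,33): 6 bp
  [33,39): 6 bp
  [39,52): 13 bp
  [52,63): 11 bp
  [63,80): 17 bp
  [80,90): 10 bp
  [90,96): 6 bp
  [96,102): 6 bp
  [102,115): 13 bp
  [115,121): 6 bp
  [121,126): 5 bp
  [126,141): 15 bp
  [141,151): 10 bp
  [151,157): 6 bp
  [157,164): 7 bp
  [164,178): 14 bp
  [178,197): 19 bp
  [197,220): 23 bp
  [220,227): 7 bp
  [227,237): 10 bp
  [237,248): 11 bp
  [248,258): 10 bp
  [258,267): 9 bp
  [267,277): 10 bp

[4,5,5,6,6,6,6,6,6,7,7,9,10,10,10,10,10,11,11,13,13,14,15,17,18,19,23]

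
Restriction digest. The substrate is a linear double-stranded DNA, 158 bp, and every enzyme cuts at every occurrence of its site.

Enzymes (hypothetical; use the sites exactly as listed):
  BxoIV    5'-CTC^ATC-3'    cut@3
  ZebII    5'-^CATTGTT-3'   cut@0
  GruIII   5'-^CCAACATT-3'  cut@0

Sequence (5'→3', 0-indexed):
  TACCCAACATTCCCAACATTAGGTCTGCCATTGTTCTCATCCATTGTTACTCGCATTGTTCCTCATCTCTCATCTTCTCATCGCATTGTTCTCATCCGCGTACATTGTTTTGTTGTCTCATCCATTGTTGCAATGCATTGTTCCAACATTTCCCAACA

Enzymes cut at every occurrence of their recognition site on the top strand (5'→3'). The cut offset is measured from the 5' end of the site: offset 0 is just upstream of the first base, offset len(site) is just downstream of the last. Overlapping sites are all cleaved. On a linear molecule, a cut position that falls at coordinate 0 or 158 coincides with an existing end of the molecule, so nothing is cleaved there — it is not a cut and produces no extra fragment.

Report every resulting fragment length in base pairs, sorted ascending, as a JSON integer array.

Per-enzyme occurrences:
  BxoIV (CTCATC, off=3): starts [35, 61, 68, 76, 90, 116] → cuts [38, 64, 71, 79, 93, 119]
  ZebII (CATTGTT, off=0): starts [28, 41, 53, 83, 102, 122, 135] → cuts [28, 41, 53, 83, 102, 122, 135]
  GruIII (CCAACATT, off=0): starts [3, 12, 142] → cuts [3, 12, 142]

Pooled cuts: [3, 12, 28, 38, 41, 53, 64, 71, 79, 83, 93, 102, 119, 122, 135, 142]

Fragment lengths:
  [0,3): 3 bp
  [3,12): 9 bp
  [12,28): 16 bp
  [28,38): 10 bp
  [38,41): 3 bp
  [41,53): 12 bp
  [53,64): 11 bp
  [64,71): 7 bp
  [71,79): 8 bp
  [79,83): 4 bp
  [83,93): 10 bp
  [93,102): 9 bp
  [102,119): 17 bp
  [119,122): 3 bp
  [122,135): 13 bp
  [135,142): 7 bp
  [142,158): 16 bp

[3,3,3,4,7,7,8,9,9,10,10,11,12,13,16,16,17]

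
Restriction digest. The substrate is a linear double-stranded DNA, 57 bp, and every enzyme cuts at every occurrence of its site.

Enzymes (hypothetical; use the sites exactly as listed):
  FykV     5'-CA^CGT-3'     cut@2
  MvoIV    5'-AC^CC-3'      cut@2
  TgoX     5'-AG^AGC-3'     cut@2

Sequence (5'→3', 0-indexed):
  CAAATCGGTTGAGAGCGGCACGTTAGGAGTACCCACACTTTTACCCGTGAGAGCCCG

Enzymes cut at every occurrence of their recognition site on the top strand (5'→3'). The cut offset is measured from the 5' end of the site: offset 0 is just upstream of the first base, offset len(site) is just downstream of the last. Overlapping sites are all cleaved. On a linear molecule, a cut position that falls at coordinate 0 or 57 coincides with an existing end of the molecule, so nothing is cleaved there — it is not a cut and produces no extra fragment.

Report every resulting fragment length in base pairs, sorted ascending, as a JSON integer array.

[6,7,7,12,12,13]

Scan for sites:
  FykV CACGT/2: at [18] ⇒ [20]
  MvoIV ACCC/2: at [30, 42] ⇒ [32, 44]
  TgoX AGAGC/2: at [11, 49] ⇒ [13, 51]

Pooled cuts: [13, 20, 32, 44, 51]

Fragment lengths:
  [0,13): 13 bp
  [13,20): 7 bp
  [20,32): 12 bp
  [32,44): 12 bp
  [44,51): 7 bp
  [51,57): 6 bp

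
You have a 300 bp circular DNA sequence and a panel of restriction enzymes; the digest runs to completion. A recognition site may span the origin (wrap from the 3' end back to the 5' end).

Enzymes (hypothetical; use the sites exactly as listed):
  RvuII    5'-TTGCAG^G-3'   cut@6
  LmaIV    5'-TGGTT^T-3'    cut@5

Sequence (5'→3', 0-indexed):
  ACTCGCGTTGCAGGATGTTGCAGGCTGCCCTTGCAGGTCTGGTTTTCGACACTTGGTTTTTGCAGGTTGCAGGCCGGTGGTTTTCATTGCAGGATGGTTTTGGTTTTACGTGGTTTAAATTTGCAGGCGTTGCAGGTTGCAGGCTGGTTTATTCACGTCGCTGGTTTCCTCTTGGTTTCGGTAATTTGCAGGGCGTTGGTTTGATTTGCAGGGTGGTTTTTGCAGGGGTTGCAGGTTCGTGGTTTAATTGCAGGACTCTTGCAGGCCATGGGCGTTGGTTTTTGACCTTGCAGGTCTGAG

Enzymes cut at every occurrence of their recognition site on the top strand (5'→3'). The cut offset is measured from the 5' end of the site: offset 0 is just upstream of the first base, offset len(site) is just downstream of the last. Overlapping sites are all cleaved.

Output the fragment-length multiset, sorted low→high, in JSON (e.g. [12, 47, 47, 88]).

Site scan:
  RvuII (TTGCAGG, off=6): starts [7, 17, 30, 59, 66, 86, 120, 129, 136, 185, 205, 219, 228, 247, 258, 287] → cuts [13, 23, 36, 65, 72, 92, 126, 135, 142, 191, 211, 225, 234, 253, 264, 293]
  LmaIV (TGGTTT, off=5): starts [39, 53, 77, 94, 100, 110, 144, 161, 172, 196, 213, 239, 275] → cuts [44, 58, 82, 99, 105, 115, 149, 166, 177, 201, 218, 244, 280]

Pooled cuts: [13, 23, 36, 44, 58, 65, 72, 82, 92, 99, 105, 115, 126, 135, 142, 149, 166, 177, 191, 201, 211, 218, 225, 234, 244, 253, 264, 280, 293]

Fragments:
  13→23: 10 bp
  23→36: 13 bp
  36→44: 8 bp
  44→58: 14 bp
  58→65: 7 bp
  65→72: 7 bp
  72→82: 10 bp
  82→92: 10 bp
  92→99: 7 bp
  99→105: 6 bp
  105→115: 10 bp
  115→126: 11 bp
  126→135: 9 bp
  135→142: 7 bp
  142→149: 7 bp
  149→166: 17 bp
  166→177: 11 bp
  177→191: 14 bp
  191→201: 10 bp
  201→211: 10 bp
  211→218: 7 bp
  218→225: 7 bp
  225→234: 9 bp
  234→244: 10 bp
  244→253: 9 bp
  253→264: 11 bp
  264→280: 16 bp
  280→293: 13 bp
  293→13 (wrap): 300-293+13 = 20 bp

[6,7,7,7,7,7,7,7,8,9,9,9,10,10,10,10,10,10,10,11,11,11,13,13,14,14,16,17,20]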